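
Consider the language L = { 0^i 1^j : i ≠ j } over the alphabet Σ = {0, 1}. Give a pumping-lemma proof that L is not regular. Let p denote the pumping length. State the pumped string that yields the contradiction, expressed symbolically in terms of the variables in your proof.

Assume L is regular. Let p be the pumping length given by the pumping lemma.
Choose w = 0^p 1^{p+p!}. Since p ≠ p+p!, w ∈ L; and |w| ≥ p.
The pumping lemma gives a decomposition w = xyz where |xy| ≤ p and y is nonempty.
The first p characters of w are 0's, so xy (and hence y) consists only of 0's. Write y = 0^k, 1 ≤ k ≤ p.
Since 1 ≤ k ≤ p, k divides p!; set t = 1 + p!/k. Then xy^t z has p + (p!/k)·k = p + p! copies of 0. Now the 0-count equals the 1-count, so i ≠ j fails. So xy^t z = 0^{p+p!} 1^{p+p!} ∉ L.
Contradiction. Therefore L is not regular.

0^{p+p!} 1^{p+p!}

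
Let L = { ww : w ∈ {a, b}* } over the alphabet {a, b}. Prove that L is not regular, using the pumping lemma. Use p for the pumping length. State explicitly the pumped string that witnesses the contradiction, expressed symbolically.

Toward a contradiction, assume L is regular with pumping length p.
Take w = a^p b^p a^p b^p = uu where u = a^pb^p; then w ∈ L and |w| = 4p ≥ p.
The pumping lemma gives a decomposition w = xyz where |xy| ≤ p and |y| > 0.
Because |xy| ≤ p and w begins with p copies of a, we have y = a^k with 1 ≤ k ≤ p.
Pump with i = 2: xy^2z = a^{p+k} b^p a^p b^p, of length 4p+k. Suppose this equals vv. The string starts with a and ends with b, so v does too; thus the boundary between the two copies of v is a b→a transition. There is exactly one such transition, at position 2p+k, so |v| = 2p+k and |vv| = 4p+2k ≠ 4p+k since k ≥ 1. So xy^2z ∉ L.
Contradiction. Therefore L is not regular.

a^{p+k} b^p a^p b^p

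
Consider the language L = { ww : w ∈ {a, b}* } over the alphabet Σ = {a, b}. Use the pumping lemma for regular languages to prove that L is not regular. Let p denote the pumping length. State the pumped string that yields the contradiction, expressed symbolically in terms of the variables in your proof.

Assume L is regular. Let p be the pumping length given by the pumping lemma.
Take w = a^p b^p a^p b^p = uu where u = a^pb^p; then w ∈ L and |w| = 4p ≥ p.
The pumping lemma gives a decomposition w = xyz where |xy| ≤ p and |y| ≥ 1.
The first p characters of w are a's, so xy (and hence y) consists only of a's. Write y = a^k, 1 ≤ k ≤ p.
Pump with i = 2: xy^2z = a^{p+k} b^p a^p b^p, of length 4p+k. Suppose this equals vv. The string starts with a and ends with b, so v does too; thus the boundary between the two copies of v is a b→a transition. There is exactly one such transition, at position 2p+k, so |v| = 2p+k and |vv| = 4p+2k ≠ 4p+k since k ≥ 1. So xy^2z ∉ L.
This is a contradiction; hence L is not regular.

a^{p+k} b^p a^p b^p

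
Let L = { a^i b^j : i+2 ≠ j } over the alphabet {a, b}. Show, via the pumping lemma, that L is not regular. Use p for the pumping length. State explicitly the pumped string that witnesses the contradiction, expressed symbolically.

Assume L is regular. Let p be the pumping length given by the pumping lemma.
Choose w = a^p b^{p+p!+2}. Since p ≠ (p+p!+2)-2 = p+p!, w ∈ L; and |w| ≥ p.
The pumping lemma gives a decomposition w = xyz where |xy| ≤ p and |y| ≥ 1.
Since the first p symbols of w are all a's and |xy| ≤ p, y lies entirely in the leading a-block: y = a^k for some k with 1 ≤ k ≤ p.
Since 1 ≤ k ≤ p, k divides p!; set t = 1 + p!/k. Then xy^t z has p + (p!/k)·k = p + p! copies of a. Now the a-count is p+p! and (b-count)-2 = (p+p!+2)-2 = p+p!, so i+2 ≠ j fails. So xy^t z = a^{p+p!} b^{p+p!+2} ∉ L.
This is a contradiction; hence L is not regular.

a^{p+p!} b^{p+p!+2}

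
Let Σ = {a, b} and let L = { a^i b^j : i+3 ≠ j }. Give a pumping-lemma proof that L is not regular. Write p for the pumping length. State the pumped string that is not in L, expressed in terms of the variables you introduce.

a^{p+p!} b^{p+p!+3}

Toward a contradiction, assume L is regular with pumping length p.
Choose w = a^p b^{p+p!+3}. Since p ≠ (p+p!+3)-3 = p+p!, w ∈ L; and |w| ≥ p.
Write w = xyz as guaranteed by the lemma, with |xy| ≤ p and |y| > 0.
Since the first p symbols of w are all a's and |xy| ≤ p, y lies entirely in the leading a-block: y = a^k for some k with 1 ≤ k ≤ p.
Since 1 ≤ k ≤ p, k divides p!; set t = 1 + p!/k. Then xy^t z has p + (p!/k)·k = p + p! copies of a. Now the a-count is p+p! and (b-count)-3 = (p+p!+3)-3 = p+p!, so i+3 ≠ j fails. So xy^t z = a^{p+p!} b^{p+p!+3} ∉ L.
This is a contradiction; hence L is not regular.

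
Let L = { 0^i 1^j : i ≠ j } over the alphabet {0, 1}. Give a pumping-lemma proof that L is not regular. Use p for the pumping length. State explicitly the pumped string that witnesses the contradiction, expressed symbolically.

0^{p+p!} 1^{p+p!}

Assume L is regular; let p be its pumping constant.
Choose w = 0^p 1^{p+p!}. Since p ≠ p+p!, w ∈ L; and |w| ≥ p.
By the pumping lemma, w = xyz with |xy| ≤ p and y is nonempty.
Because |xy| ≤ p and w begins with p copies of 0, we have y = 0^k with 1 ≤ k ≤ p.
Since 1 ≤ k ≤ p, k divides p!; set t = 1 + p!/k. Then xy^t z has p + (p!/k)·k = p + p! copies of 0. Now the 0-count equals the 1-count, so i ≠ j fails. So xy^t z = 0^{p+p!} 1^{p+p!} ∉ L.
This contradicts the pumping lemma, so L is not regular.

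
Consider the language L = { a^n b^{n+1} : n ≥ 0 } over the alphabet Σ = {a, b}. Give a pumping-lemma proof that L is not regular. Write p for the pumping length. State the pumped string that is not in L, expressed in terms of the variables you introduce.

a^{p+k} b^{p+1}

Assume L is regular; let p be its pumping constant.
Choose w = a^p b^{p+1}, which is in L with |w| = 2p+1 ≥ p.
By the pumping lemma, w = xyz with |xy| ≤ p and y is nonempty.
Because |xy| ≤ p and w begins with p copies of a, we have y = a^k with 1 ≤ k ≤ p.
Pump with i = 2: xy^2z = a^{p+k} b^{p+1}. For this to lie in L we would need p+1 = (p+k)+1, which forces k = 0. But k ≥ 1, so xy^2z ∉ L.
This is a contradiction; hence L is not regular.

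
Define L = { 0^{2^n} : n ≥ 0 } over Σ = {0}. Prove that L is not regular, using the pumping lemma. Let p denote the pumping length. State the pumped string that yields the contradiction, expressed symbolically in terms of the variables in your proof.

Toward a contradiction, assume L is regular with pumping length p.
Take w = 0^{2^p} ∈ L with |w| = 2^p ≥ p.
By the pumping lemma, w = xyz with |xy| ≤ p and |y| ≥ 1.
Then y = 0^k for some k with 1 ≤ k ≤ p.
Pump with i = 2: xy^2z = 0^{2^p+k}. Since 1 ≤ k ≤ p < 2^p, we have 2^p < 2^p+k < 2^{p+1}, so 2^p+k is not a power of 2. So xy^2z ∉ L.
Contradiction. Therefore L is not regular.

0^{2^p+k}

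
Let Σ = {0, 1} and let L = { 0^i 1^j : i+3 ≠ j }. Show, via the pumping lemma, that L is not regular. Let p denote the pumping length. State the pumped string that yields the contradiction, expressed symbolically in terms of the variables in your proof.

0^{p+p!} 1^{p+p!+3}

Assume L is regular. Let p be the pumping length given by the pumping lemma.
Choose w = 0^p 1^{p+p!+3}. Since p ≠ (p+p!+3)-3 = p+p!, w ∈ L; and |w| ≥ p.
Write w = xyz as guaranteed by the lemma, with |xy| ≤ p and y is nonempty.
Because |xy| ≤ p and w begins with p copies of 0, we have y = 0^k with 1 ≤ k ≤ p.
Since 1 ≤ k ≤ p, k divides p!; set t = 1 + p!/k. Then xy^t z has p + (p!/k)·k = p + p! copies of 0. Now the 0-count is p+p! and (1-count)-3 = (p+p!+3)-3 = p+p!, so i+3 ≠ j fails. So xy^t z = 0^{p+p!} 1^{p+p!+3} ∉ L.
This contradicts the pumping lemma, so L is not regular.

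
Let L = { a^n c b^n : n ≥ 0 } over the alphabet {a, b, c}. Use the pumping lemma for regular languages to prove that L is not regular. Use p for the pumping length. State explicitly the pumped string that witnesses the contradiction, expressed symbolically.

Suppose for contradiction that L is regular, and let p be the pumping length.
Take w = a^p c b^p ∈ L with |w| = 2p+1 ≥ p.
Write w = xyz as guaranteed by the lemma, with |xy| ≤ p and y is nonempty.
Because |xy| ≤ p and w begins with p copies of a, we have y = a^k with 1 ≤ k ≤ p.
Pump with i = 2: xy^2z = a^{p+k} c b^p, which would require p+k = p. But k ≥ 1, so xy^2z ∉ L.
Contradiction. Therefore L is not regular.

a^{p+k} c b^p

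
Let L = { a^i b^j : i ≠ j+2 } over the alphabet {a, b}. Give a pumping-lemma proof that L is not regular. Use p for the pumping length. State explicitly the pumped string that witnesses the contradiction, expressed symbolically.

a^{p+p!} b^{p+p!-2}

Assume L is regular. Let p be the pumping length given by the pumping lemma.
Choose w = a^p b^{p+p!-2}. Since p ≠ (p+p!-2)+2 = p+p!, w ∈ L; and |w| ≥ p.
By the pumping lemma, w = xyz with |xy| ≤ p and y is nonempty.
The first p characters of w are a's, so xy (and hence y) consists only of a's. Write y = a^k, 1 ≤ k ≤ p.
Since 1 ≤ k ≤ p, k divides p!; set t = 1 + p!/k. Then xy^t z has p + (p!/k)·k = p + p! copies of a. Now the a-count is p+p! and (b-count)+2 = (p+p!-2)+2 = p+p!, so i ≠ j+2 fails. So xy^t z = a^{p+p!} b^{p+p!-2} ∉ L.
Contradiction. Therefore L is not regular.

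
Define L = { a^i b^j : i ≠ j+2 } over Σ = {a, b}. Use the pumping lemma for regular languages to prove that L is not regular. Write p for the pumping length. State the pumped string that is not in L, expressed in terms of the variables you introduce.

Suppose for contradiction that L is regular, and let p be the pumping length.
Choose w = a^p b^{p+p!-2}. Since p ≠ (p+p!-2)+2 = p+p!, w ∈ L; and |w| ≥ p.
Write w = xyz as guaranteed by the lemma, with |xy| ≤ p and |y| > 0.
The first p characters of w are a's, so xy (and hence y) consists only of a's. Write y = a^k, 1 ≤ k ≤ p.
Since 1 ≤ k ≤ p, k divides p!; set t = 1 + p!/k. Then xy^t z has p + (p!/k)·k = p + p! copies of a. Now the a-count is p+p! and (b-count)+2 = (p+p!-2)+2 = p+p!, so i ≠ j+2 fails. So xy^t z = a^{p+p!} b^{p+p!-2} ∉ L.
This is a contradiction; hence L is not regular.

a^{p+p!} b^{p+p!-2}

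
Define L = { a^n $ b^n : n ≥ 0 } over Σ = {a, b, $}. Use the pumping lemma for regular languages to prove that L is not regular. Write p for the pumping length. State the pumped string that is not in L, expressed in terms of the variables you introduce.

a^{p+k} $ b^p

Assume L is regular. Let p be the pumping length given by the pumping lemma.
Take w = a^p $ b^p ∈ L with |w| = 2p+1 ≥ p.
The pumping lemma gives a decomposition w = xyz where |xy| ≤ p and y is nonempty.
Because |xy| ≤ p and w begins with p copies of a, we have y = a^k with 1 ≤ k ≤ p.
Pump with i = 2: xy^2z = a^{p+k} $ b^p, which would require p+k = p. But k ≥ 1, so xy^2z ∉ L.
This contradicts the pumping lemma, so L is not regular.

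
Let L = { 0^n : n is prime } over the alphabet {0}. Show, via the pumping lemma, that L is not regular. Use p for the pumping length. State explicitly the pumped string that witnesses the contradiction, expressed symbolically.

Assume L is regular. Let p be the pumping length given by the pumping lemma.
Let q be a prime with q ≥ p+2 (infinitely many primes exist), and take w = 0^q ∈ L with |w| = q ≥ p.
The pumping lemma gives a decomposition w = xyz where |xy| ≤ p and |y| ≥ 1.
Then y = 0^k for some k with 1 ≤ k ≤ p.
Since 1 ≤ k ≤ p, |xz| = q-k. Pump with i = q+1: |xy^{q+1}z| = (q-k)+(q+1)k = q+qk = q(1+k), which is composite (both factors ≥ 2). So xy^{q+1}z = 0^{q(1+k)} ∉ L.
Contradiction. Therefore L is not regular.

0^{q(1+k)}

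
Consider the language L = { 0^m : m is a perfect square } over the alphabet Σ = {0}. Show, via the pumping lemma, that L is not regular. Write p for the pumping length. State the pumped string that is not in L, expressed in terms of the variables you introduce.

0^{p²+k}

Assume L is regular. Let p be the pumping length given by the pumping lemma.
Take w = 0^{p²} ∈ L with |w| = p² ≥ p.
By the pumping lemma, w = xyz with |xy| ≤ p and y is nonempty.
Then y = 0^k for some k with 1 ≤ k ≤ p.
Pump with i = 2: xy^2z = 0^{p²+k}. Since 1 ≤ k ≤ p, p² < p²+k ≤ p²+p < (p+1)², so p²+k lies strictly between consecutive squares and is not a perfect square. So xy^2z ∉ L.
This contradicts the pumping lemma, so L is not regular.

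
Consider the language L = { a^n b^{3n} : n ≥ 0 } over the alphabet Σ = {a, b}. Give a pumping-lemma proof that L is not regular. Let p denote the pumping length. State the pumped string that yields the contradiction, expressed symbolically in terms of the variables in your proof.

a^{p+k} b^{3p}

Assume L is regular; let p be its pumping constant.
Choose w = a^p b^{3p}, which is in L with |w| = 4p ≥ p.
Write w = xyz as guaranteed by the lemma, with |xy| ≤ p and |y| > 0.
Since the first p symbols of w are all a's and |xy| ≤ p, y lies entirely in the leading a-block: y = a^k for some k with 1 ≤ k ≤ p.
Pump with i = 2: xy^2z = a^{p+k} b^{3p}. For this to lie in L we would need 3p = 3(p+k), which forces k = 0. But k ≥ 1, so xy^2z ∉ L.
Contradiction. Therefore L is not regular.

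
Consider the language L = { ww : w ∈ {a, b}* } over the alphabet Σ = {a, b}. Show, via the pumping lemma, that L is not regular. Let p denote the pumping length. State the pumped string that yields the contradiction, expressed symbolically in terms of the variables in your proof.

a^{p+k} b^p a^p b^p

Toward a contradiction, assume L is regular with pumping length p.
Take w = a^p b^p a^p b^p = uu where u = a^pb^p; then w ∈ L and |w| = 4p ≥ p.
By the pumping lemma, w = xyz with |xy| ≤ p and |y| > 0.
The first p characters of w are a's, so xy (and hence y) consists only of a's. Write y = a^k, 1 ≤ k ≤ p.
Pump with i = 2: xy^2z = a^{p+k} b^p a^p b^p, of length 4p+k. Suppose this equals vv. The string starts with a and ends with b, so v does too; thus the boundary between the two copies of v is a b→a transition. There is exactly one such transition, at position 2p+k, so |v| = 2p+k and |vv| = 4p+2k ≠ 4p+k since k ≥ 1. So xy^2z ∉ L.
This contradicts the pumping lemma, so L is not regular.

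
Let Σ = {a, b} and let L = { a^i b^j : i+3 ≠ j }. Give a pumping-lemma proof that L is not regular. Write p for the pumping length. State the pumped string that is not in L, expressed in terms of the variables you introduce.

Assume L is regular. Let p be the pumping length given by the pumping lemma.
Choose w = a^p b^{p+p!+3}. Since p ≠ (p+p!+3)-3 = p+p!, w ∈ L; and |w| ≥ p.
The pumping lemma gives a decomposition w = xyz where |xy| ≤ p and |y| ≥ 1.
The first p characters of w are a's, so xy (and hence y) consists only of a's. Write y = a^k, 1 ≤ k ≤ p.
Since 1 ≤ k ≤ p, k divides p!; set t = 1 + p!/k. Then xy^t z has p + (p!/k)·k = p + p! copies of a. Now the a-count is p+p! and (b-count)-3 = (p+p!+3)-3 = p+p!, so i+3 ≠ j fails. So xy^t z = a^{p+p!} b^{p+p!+3} ∉ L.
This contradicts the pumping lemma, so L is not regular.

a^{p+p!} b^{p+p!+3}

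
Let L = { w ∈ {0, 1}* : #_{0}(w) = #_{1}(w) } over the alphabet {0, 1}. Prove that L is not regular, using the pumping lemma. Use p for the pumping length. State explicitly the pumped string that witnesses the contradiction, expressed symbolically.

0^{p+k} 1^p

Assume L is regular; let p be its pumping constant.
Choose w = 0^p 1^p ∈ L with |w| = 2p ≥ p.
By the pumping lemma, w = xyz with |xy| ≤ p and |y| ≥ 1.
Because |xy| ≤ p and w begins with p copies of 0, we have y = 0^k with 1 ≤ k ≤ p.
Pump with i = 2: xy^2z = 0^{p+k} 1^p has p+k occurrences of 0 but only p of 1. Since k ≥ 1 the counts differ, so xy^2z ∉ L.
This contradicts the pumping lemma, so L is not regular.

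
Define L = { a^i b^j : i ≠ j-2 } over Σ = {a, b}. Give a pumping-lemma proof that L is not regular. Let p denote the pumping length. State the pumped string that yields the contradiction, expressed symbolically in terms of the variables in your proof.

Suppose for contradiction that L is regular, and let p be the pumping length.
Choose w = a^p b^{p+p!+2}. Since p ≠ (p+p!+2)-2 = p+p!, w ∈ L; and |w| ≥ p.
The pumping lemma gives a decomposition w = xyz where |xy| ≤ p and y is nonempty.
Because |xy| ≤ p and w begins with p copies of a, we have y = a^k with 1 ≤ k ≤ p.
Since 1 ≤ k ≤ p, k divides p!; set t = 1 + p!/k. Then xy^t z has p + (p!/k)·k = p + p! copies of a. Now the a-count is p+p! and (b-count)-2 = (p+p!+2)-2 = p+p!, so i ≠ j-2 fails. So xy^t z = a^{p+p!} b^{p+p!+2} ∉ L.
This contradicts the pumping lemma, so L is not regular.

a^{p+p!} b^{p+p!+2}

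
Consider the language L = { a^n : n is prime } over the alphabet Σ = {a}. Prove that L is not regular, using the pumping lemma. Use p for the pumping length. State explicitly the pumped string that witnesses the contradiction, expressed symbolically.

a^{q(1+k)}

Suppose for contradiction that L is regular, and let p be the pumping length.
Let q be a prime with q ≥ p+2 (infinitely many primes exist), and take w = a^q ∈ L with |w| = q ≥ p.
Write w = xyz as guaranteed by the lemma, with |xy| ≤ p and |y| ≥ 1.
Then y = a^k for some k with 1 ≤ k ≤ p.
Since 1 ≤ k ≤ p, |xz| = q-k. Pump with i = q+1: |xy^{q+1}z| = (q-k)+(q+1)k = q+qk = q(1+k), which is composite (both factors ≥ 2). So xy^{q+1}z = a^{q(1+k)} ∉ L.
This is a contradiction; hence L is not regular.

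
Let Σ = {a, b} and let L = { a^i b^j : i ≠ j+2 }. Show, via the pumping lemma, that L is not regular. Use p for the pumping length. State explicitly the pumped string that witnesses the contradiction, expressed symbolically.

a^{p+p!} b^{p+p!-2}

Toward a contradiction, assume L is regular with pumping length p.
Choose w = a^p b^{p+p!-2}. Since p ≠ (p+p!-2)+2 = p+p!, w ∈ L; and |w| ≥ p.
By the pumping lemma, w = xyz with |xy| ≤ p and |y| > 0.
Since the first p symbols of w are all a's and |xy| ≤ p, y lies entirely in the leading a-block: y = a^k for some k with 1 ≤ k ≤ p.
Since 1 ≤ k ≤ p, k divides p!; set t = 1 + p!/k. Then xy^t z has p + (p!/k)·k = p + p! copies of a. Now the a-count is p+p! and (b-count)+2 = (p+p!-2)+2 = p+p!, so i ≠ j+2 fails. So xy^t z = a^{p+p!} b^{p+p!-2} ∉ L.
This contradicts the pumping lemma, so L is not regular.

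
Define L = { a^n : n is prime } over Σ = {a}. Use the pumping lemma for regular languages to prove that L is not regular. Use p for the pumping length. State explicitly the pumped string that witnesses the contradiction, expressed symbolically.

Suppose for contradiction that L is regular, and let p be the pumping length.
Let q be a prime with q ≥ p+2 (infinitely many primes exist), and take w = a^q ∈ L with |w| = q ≥ p.
By the pumping lemma, w = xyz with |xy| ≤ p and |y| > 0.
Then y = a^k for some k with 1 ≤ k ≤ p.
Since 1 ≤ k ≤ p, |xz| = q-k. Pump with i = q+1: |xy^{q+1}z| = (q-k)+(q+1)k = q+qk = q(1+k), which is composite (both factors ≥ 2). So xy^{q+1}z = a^{q(1+k)} ∉ L.
This contradicts the pumping lemma, so L is not regular.

a^{q(1+k)}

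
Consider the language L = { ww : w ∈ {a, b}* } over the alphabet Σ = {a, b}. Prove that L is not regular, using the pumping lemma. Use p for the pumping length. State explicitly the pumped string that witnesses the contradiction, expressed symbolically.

a^{p+k} b^p a^p b^p

Assume L is regular. Let p be the pumping length given by the pumping lemma.
Take w = a^p b^p a^p b^p = uu where u = a^pb^p; then w ∈ L and |w| = 4p ≥ p.
Write w = xyz as guaranteed by the lemma, with |xy| ≤ p and |y| ≥ 1.
The first p characters of w are a's, so xy (and hence y) consists only of a's. Write y = a^k, 1 ≤ k ≤ p.
Pump with i = 2: xy^2z = a^{p+k} b^p a^p b^p, of length 4p+k. Suppose this equals vv. The string starts with a and ends with b, so v does too; thus the boundary between the two copies of v is a b→a transition. There is exactly one such transition, at position 2p+k, so |v| = 2p+k and |vv| = 4p+2k ≠ 4p+k since k ≥ 1. So xy^2z ∉ L.
This is a contradiction; hence L is not regular.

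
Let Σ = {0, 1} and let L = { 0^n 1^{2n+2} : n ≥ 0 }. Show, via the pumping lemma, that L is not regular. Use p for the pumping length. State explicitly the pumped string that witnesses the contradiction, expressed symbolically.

Toward a contradiction, assume L is regular with pumping length p.
Let w = 0^p 1^{2p+2} ∈ L; note |w| = 3p+2 ≥ p.
By the pumping lemma, w = xyz with |xy| ≤ p and |y| ≥ 1.
The first p characters of w are 0's, so xy (and hence y) consists only of 0's. Write y = 0^k, 1 ≤ k ≤ p.
Pump with i = 2: xy^2z = 0^{p+k} 1^{2p+2}. For this to lie in L we would need 2p+2 = 2(p+k)+2, which forces k = 0. But k ≥ 1, so xy^2z ∉ L.
This is a contradiction; hence L is not regular.

0^{p+k} 1^{2p+2}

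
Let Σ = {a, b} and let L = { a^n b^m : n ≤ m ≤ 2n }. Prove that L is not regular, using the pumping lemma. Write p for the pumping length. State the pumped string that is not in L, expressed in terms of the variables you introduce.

Suppose for contradiction that L is regular, and let p be the pumping length.
Take w = a^p b^p ∈ L (since p ≤ p ≤ 2p), with |w| = 2p ≥ p.
The pumping lemma gives a decomposition w = xyz where |xy| ≤ p and y is nonempty.
Since the first p symbols of w are all a's and |xy| ≤ p, y lies entirely in the leading a-block: y = a^k for some k with 1 ≤ k ≤ p.
Pump with i = 2: xy^2z = a^{p+k} b^p. Now n = p+k > p = m, so the condition n ≤ m fails. Thus xy^2z ∉ L.
This contradicts the pumping lemma, so L is not regular.

a^{p+k} b^p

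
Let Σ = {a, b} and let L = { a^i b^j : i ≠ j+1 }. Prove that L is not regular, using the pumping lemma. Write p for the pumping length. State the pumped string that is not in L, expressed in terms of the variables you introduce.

a^{p+p!} b^{p+p!-1}

Toward a contradiction, assume L is regular with pumping length p.
Choose w = a^p b^{p+p!-1}. Since p ≠ (p+p!-1)+1 = p+p!, w ∈ L; and |w| ≥ p.
Write w = xyz as guaranteed by the lemma, with |xy| ≤ p and |y| > 0.
Since the first p symbols of w are all a's and |xy| ≤ p, y lies entirely in the leading a-block: y = a^k for some k with 1 ≤ k ≤ p.
Since 1 ≤ k ≤ p, k divides p!; set t = 1 + p!/k. Then xy^t z has p + (p!/k)·k = p + p! copies of a. Now the a-count is p+p! and (b-count)+1 = (p+p!-1)+1 = p+p!, so i ≠ j+1 fails. So xy^t z = a^{p+p!} b^{p+p!-1} ∉ L.
This contradicts the pumping lemma, so L is not regular.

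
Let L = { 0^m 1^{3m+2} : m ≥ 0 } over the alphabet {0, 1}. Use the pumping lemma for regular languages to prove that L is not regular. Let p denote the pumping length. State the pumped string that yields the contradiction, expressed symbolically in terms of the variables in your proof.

0^{p+k} 1^{3p+2}

Assume L is regular; let p be its pumping constant.
Choose w = 0^p 1^{3p+2}, which is in L with |w| = 4p+2 ≥ p.
By the pumping lemma, w = xyz with |xy| ≤ p and y is nonempty.
Because |xy| ≤ p and w begins with p copies of 0, we have y = 0^k with 1 ≤ k ≤ p.
Pump with i = 2: xy^2z = 0^{p+k} 1^{3p+2}. For this to lie in L we would need 3p+2 = 3(p+k)+2, which forces k = 0. But k ≥ 1, so xy^2z ∉ L.
This contradicts the pumping lemma, so L is not regular.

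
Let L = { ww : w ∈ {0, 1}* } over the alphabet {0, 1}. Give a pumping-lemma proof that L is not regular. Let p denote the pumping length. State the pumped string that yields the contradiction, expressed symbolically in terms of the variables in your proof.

0^{p+k} 1^p 0^p 1^p

Assume L is regular. Let p be the pumping length given by the pumping lemma.
Take w = 0^p 1^p 0^p 1^p = uu where u = 0^p1^p; then w ∈ L and |w| = 4p ≥ p.
Write w = xyz as guaranteed by the lemma, with |xy| ≤ p and y is nonempty.
The first p characters of w are 0's, so xy (and hence y) consists only of 0's. Write y = 0^k, 1 ≤ k ≤ p.
Pump with i = 2: xy^2z = 0^{p+k} 1^p 0^p 1^p, of length 4p+k. Suppose this equals vv. The string starts with 0 and ends with 1, so v does too; thus the boundary between the two copies of v is a 1→0 transition. There is exactly one such transition, at position 2p+k, so |v| = 2p+k and |vv| = 4p+2k ≠ 4p+k since k ≥ 1. So xy^2z ∉ L.
Contradiction. Therefore L is not regular.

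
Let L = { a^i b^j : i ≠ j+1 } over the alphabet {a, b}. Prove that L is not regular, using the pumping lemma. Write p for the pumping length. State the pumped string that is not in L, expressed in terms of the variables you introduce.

a^{p+p!} b^{p+p!-1}

Toward a contradiction, assume L is regular with pumping length p.
Choose w = a^p b^{p+p!-1}. Since p ≠ (p+p!-1)+1 = p+p!, w ∈ L; and |w| ≥ p.
By the pumping lemma, w = xyz with |xy| ≤ p and |y| ≥ 1.
Because |xy| ≤ p and w begins with p copies of a, we have y = a^k with 1 ≤ k ≤ p.
Since 1 ≤ k ≤ p, k divides p!; set t = 1 + p!/k. Then xy^t z has p + (p!/k)·k = p + p! copies of a. Now the a-count is p+p! and (b-count)+1 = (p+p!-1)+1 = p+p!, so i ≠ j+1 fails. So xy^t z = a^{p+p!} b^{p+p!-1} ∉ L.
This is a contradiction; hence L is not regular.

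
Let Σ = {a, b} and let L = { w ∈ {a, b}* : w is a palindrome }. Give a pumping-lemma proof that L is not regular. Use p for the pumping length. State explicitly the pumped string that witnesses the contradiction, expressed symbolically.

a^{p+k} b a^p

Assume L is regular. Let p be the pumping length given by the pumping lemma.
Take w = a^p b a^p, a palindrome of length 2p+1 ≥ p.
Write w = xyz as guaranteed by the lemma, with |xy| ≤ p and |y| ≥ 1.
The first p characters of w are a's, so xy (and hence y) consists only of a's. Write y = a^k, 1 ≤ k ≤ p.
Pump with i = 2: xy^2z = a^{p+k} b a^p. Its reverse is a^p b a^{p+k}, which differs from xy^2z since k ≥ 1. So xy^2z is not a palindrome and xy^2z ∉ L.
Contradiction. Therefore L is not regular.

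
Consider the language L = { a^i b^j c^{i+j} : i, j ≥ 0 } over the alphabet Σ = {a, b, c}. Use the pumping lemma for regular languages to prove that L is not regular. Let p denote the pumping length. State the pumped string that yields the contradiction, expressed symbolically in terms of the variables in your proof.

a^{p+k} b^p c^{2p}

Suppose for contradiction that L is regular, and let p be the pumping length.
Take w = a^p b^p c^{2p} ∈ L (with i=j=p, i+j=2p), |w| = 4p ≥ p.
Write w = xyz as guaranteed by the lemma, with |xy| ≤ p and y is nonempty.
Since the first p symbols of w are all a's and |xy| ≤ p, y lies entirely in the leading a-block: y = a^k for some k with 1 ≤ k ≤ p.
Consider xy^2z = a^{p+k} b^p c^{2p}. Now the a- and b-counts sum to 2p+k, but the c-count is 2p ≠ 2p+k. So xy^2z ∉ L.
This is a contradiction; hence L is not regular.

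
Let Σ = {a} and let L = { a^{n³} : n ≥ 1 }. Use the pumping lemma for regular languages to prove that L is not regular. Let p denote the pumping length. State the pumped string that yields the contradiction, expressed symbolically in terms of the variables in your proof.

Toward a contradiction, assume L is regular with pumping length p.
Take w = a^{p³} ∈ L with |w| = p³ ≥ p.
The pumping lemma gives a decomposition w = xyz where |xy| ≤ p and |y| > 0.
Then y = a^k for some k with 1 ≤ k ≤ p.
Pump with i = 2: xy^2z = a^{p³+k}. Since 1 ≤ k ≤ p, p³ < p³+k ≤ p³+p < p³+3p²+3p+1 = (p+1)³, so p³+k is not a perfect cube. So xy^2z ∉ L.
Contradiction. Therefore L is not regular.

a^{p³+k}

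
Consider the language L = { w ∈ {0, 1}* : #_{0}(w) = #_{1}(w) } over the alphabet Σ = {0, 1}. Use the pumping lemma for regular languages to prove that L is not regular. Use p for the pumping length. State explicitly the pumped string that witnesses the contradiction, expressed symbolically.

Assume L is regular; let p be its pumping constant.
Choose w = 0^p 1^p ∈ L with |w| = 2p ≥ p.
Write w = xyz as guaranteed by the lemma, with |xy| ≤ p and |y| > 0.
Because |xy| ≤ p and w begins with p copies of 0, we have y = 0^k with 1 ≤ k ≤ p.
Pump with i = 2: xy^2z = 0^{p+k} 1^p has p+k occurrences of 0 but only p of 1. Since k ≥ 1 the counts differ, so xy^2z ∉ L.
This contradicts the pumping lemma, so L is not regular.

0^{p+k} 1^p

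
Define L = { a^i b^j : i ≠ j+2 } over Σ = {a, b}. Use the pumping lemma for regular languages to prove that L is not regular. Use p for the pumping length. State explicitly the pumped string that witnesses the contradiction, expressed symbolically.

Toward a contradiction, assume L is regular with pumping length p.
Choose w = a^p b^{p+p!-2}. Since p ≠ (p+p!-2)+2 = p+p!, w ∈ L; and |w| ≥ p.
By the pumping lemma, w = xyz with |xy| ≤ p and |y| ≥ 1.
Because |xy| ≤ p and w begins with p copies of a, we have y = a^k with 1 ≤ k ≤ p.
Since 1 ≤ k ≤ p, k divides p!; set t = 1 + p!/k. Then xy^t z has p + (p!/k)·k = p + p! copies of a. Now the a-count is p+p! and (b-count)+2 = (p+p!-2)+2 = p+p!, so i ≠ j+2 fails. So xy^t z = a^{p+p!} b^{p+p!-2} ∉ L.
This contradicts the pumping lemma, so L is not regular.

a^{p+p!} b^{p+p!-2}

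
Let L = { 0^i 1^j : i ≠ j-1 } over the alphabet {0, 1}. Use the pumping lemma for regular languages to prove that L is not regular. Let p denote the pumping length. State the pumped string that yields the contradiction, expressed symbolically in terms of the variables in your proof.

Toward a contradiction, assume L is regular with pumping length p.
Choose w = 0^p 1^{p+p!+1}. Since p ≠ (p+p!+1)-1 = p+p!, w ∈ L; and |w| ≥ p.
By the pumping lemma, w = xyz with |xy| ≤ p and y is nonempty.
The first p characters of w are 0's, so xy (and hence y) consists only of 0's. Write y = 0^k, 1 ≤ k ≤ p.
Since 1 ≤ k ≤ p, k divides p!; set t = 1 + p!/k. Then xy^t z has p + (p!/k)·k = p + p! copies of 0. Now the 0-count is p+p! and (1-count)-1 = (p+p!+1)-1 = p+p!, so i ≠ j-1 fails. So xy^t z = 0^{p+p!} 1^{p+p!+1} ∉ L.
Contradiction. Therefore L is not regular.

0^{p+p!} 1^{p+p!+1}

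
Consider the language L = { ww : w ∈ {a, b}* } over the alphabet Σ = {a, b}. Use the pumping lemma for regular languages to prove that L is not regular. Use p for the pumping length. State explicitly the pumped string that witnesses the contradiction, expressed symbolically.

Assume L is regular. Let p be the pumping length given by the pumping lemma.
Take w = a^p b^p a^p b^p = uu where u = a^pb^p; then w ∈ L and |w| = 4p ≥ p.
By the pumping lemma, w = xyz with |xy| ≤ p and |y| > 0.
Because |xy| ≤ p and w begins with p copies of a, we have y = a^k with 1 ≤ k ≤ p.
Pump with i = 2: xy^2z = a^{p+k} b^p a^p b^p, of length 4p+k. Suppose this equals vv. The string starts with a and ends with b, so v does too; thus the boundary between the two copies of v is a b→a transition. There is exactly one such transition, at position 2p+k, so |v| = 2p+k and |vv| = 4p+2k ≠ 4p+k since k ≥ 1. So xy^2z ∉ L.
Contradiction. Therefore L is not regular.

a^{p+k} b^p a^p b^p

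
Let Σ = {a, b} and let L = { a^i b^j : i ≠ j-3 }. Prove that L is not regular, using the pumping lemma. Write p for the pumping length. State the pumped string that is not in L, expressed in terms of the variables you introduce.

a^{p+p!} b^{p+p!+3}

Assume L is regular. Let p be the pumping length given by the pumping lemma.
Choose w = a^p b^{p+p!+3}. Since p ≠ (p+p!+3)-3 = p+p!, w ∈ L; and |w| ≥ p.
By the pumping lemma, w = xyz with |xy| ≤ p and |y| ≥ 1.
Since the first p symbols of w are all a's and |xy| ≤ p, y lies entirely in the leading a-block: y = a^k for some k with 1 ≤ k ≤ p.
Since 1 ≤ k ≤ p, k divides p!; set t = 1 + p!/k. Then xy^t z has p + (p!/k)·k = p + p! copies of a. Now the a-count is p+p! and (b-count)-3 = (p+p!+3)-3 = p+p!, so i ≠ j-3 fails. So xy^t z = a^{p+p!} b^{p+p!+3} ∉ L.
Contradiction. Therefore L is not regular.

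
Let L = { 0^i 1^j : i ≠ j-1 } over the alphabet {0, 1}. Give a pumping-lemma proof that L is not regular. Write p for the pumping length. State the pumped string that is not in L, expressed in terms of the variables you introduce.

0^{p+p!} 1^{p+p!+1}

Suppose for contradiction that L is regular, and let p be the pumping length.
Choose w = 0^p 1^{p+p!+1}. Since p ≠ (p+p!+1)-1 = p+p!, w ∈ L; and |w| ≥ p.
Write w = xyz as guaranteed by the lemma, with |xy| ≤ p and y is nonempty.
Since the first p symbols of w are all 0's and |xy| ≤ p, y lies entirely in the leading 0-block: y = 0^k for some k with 1 ≤ k ≤ p.
Since 1 ≤ k ≤ p, k divides p!; set t = 1 + p!/k. Then xy^t z has p + (p!/k)·k = p + p! copies of 0. Now the 0-count is p+p! and (1-count)-1 = (p+p!+1)-1 = p+p!, so i ≠ j-1 fails. So xy^t z = 0^{p+p!} 1^{p+p!+1} ∉ L.
Contradiction. Therefore L is not regular.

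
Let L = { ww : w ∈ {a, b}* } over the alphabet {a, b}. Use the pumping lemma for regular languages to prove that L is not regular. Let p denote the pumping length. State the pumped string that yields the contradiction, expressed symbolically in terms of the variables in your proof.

Assume L is regular; let p be its pumping constant.
Take w = a^p b^p a^p b^p = uu where u = a^pb^p; then w ∈ L and |w| = 4p ≥ p.
By the pumping lemma, w = xyz with |xy| ≤ p and |y| ≥ 1.
Because |xy| ≤ p and w begins with p copies of a, we have y = a^k with 1 ≤ k ≤ p.
Pump with i = 2: xy^2z = a^{p+k} b^p a^p b^p, of length 4p+k. Suppose this equals vv. The string starts with a and ends with b, so v does too; thus the boundary between the two copies of v is a b→a transition. There is exactly one such transition, at position 2p+k, so |v| = 2p+k and |vv| = 4p+2k ≠ 4p+k since k ≥ 1. So xy^2z ∉ L.
This is a contradiction; hence L is not regular.

a^{p+k} b^p a^p b^p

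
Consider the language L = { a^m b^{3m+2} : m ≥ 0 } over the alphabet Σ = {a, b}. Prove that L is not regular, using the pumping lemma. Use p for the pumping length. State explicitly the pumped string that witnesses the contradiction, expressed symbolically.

a^{p+k} b^{3p+2}

Assume L is regular; let p be its pumping constant.
Take w = a^p b^{3p+2}. Then w ∈ L and |w| = 4p+2 ≥ p.
By the pumping lemma, w = xyz with |xy| ≤ p and |y| ≥ 1.
Because |xy| ≤ p and w begins with p copies of a, we have y = a^k with 1 ≤ k ≤ p.
Pump with i = 2: xy^2z = a^{p+k} b^{3p+2}. For this to lie in L we would need 3p+2 = 3(p+k)+2, which forces k = 0. But k ≥ 1, so xy^2z ∉ L.
Contradiction. Therefore L is not regular.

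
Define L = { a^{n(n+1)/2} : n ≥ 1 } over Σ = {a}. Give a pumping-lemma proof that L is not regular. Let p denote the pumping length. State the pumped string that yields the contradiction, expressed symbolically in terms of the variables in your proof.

Assume L is regular. Let p be the pumping length given by the pumping lemma.
Take w = a^{p(p+1)/2} ∈ L with |w| = p(p+1)/2 ≥ p.
Write w = xyz as guaranteed by the lemma, with |xy| ≤ p and |y| ≥ 1.
Then y = a^k for some k with 1 ≤ k ≤ p.
Pump with i = 2: xy^2z = a^{p(p+1)/2+k}. Since 1 ≤ k ≤ p, p(p+1)/2 < p(p+1)/2+k ≤ p(p+1)/2+p < (p+1)(p+2)/2, so p(p+1)/2+k is strictly between consecutive triangular numbers. So xy^2z ∉ L.
Contradiction. Therefore L is not regular.

a^{p(p+1)/2+k}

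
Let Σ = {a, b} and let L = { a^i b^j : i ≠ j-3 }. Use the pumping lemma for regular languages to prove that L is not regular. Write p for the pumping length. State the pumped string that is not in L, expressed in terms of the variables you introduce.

a^{p+p!} b^{p+p!+3}

Suppose for contradiction that L is regular, and let p be the pumping length.
Choose w = a^p b^{p+p!+3}. Since p ≠ (p+p!+3)-3 = p+p!, w ∈ L; and |w| ≥ p.
By the pumping lemma, w = xyz with |xy| ≤ p and |y| ≥ 1.
The first p characters of w are a's, so xy (and hence y) consists only of a's. Write y = a^k, 1 ≤ k ≤ p.
Since 1 ≤ k ≤ p, k divides p!; set t = 1 + p!/k. Then xy^t z has p + (p!/k)·k = p + p! copies of a. Now the a-count is p+p! and (b-count)-3 = (p+p!+3)-3 = p+p!, so i ≠ j-3 fails. So xy^t z = a^{p+p!} b^{p+p!+3} ∉ L.
Contradiction. Therefore L is not regular.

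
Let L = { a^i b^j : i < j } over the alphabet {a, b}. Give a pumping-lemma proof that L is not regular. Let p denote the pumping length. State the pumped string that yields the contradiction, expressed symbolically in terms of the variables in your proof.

a^{p+k} b^{p+1}

Suppose for contradiction that L is regular, and let p be the pumping length.
Choose w = a^p b^{p+1} ∈ L, with |w| = 2p+1 ≥ p.
Write w = xyz as guaranteed by the lemma, with |xy| ≤ p and |y| ≥ 1.
Since the first p symbols of w are all a's and |xy| ≤ p, y lies entirely in the leading a-block: y = a^k for some k with 1 ≤ k ≤ p.
Consider xy^2z = a^{p+k} b^{p+1}. Since k ≥ 1, the a-count p+k is at least p+1, so i < j fails; thus xy^2z ∉ L.
This contradicts the pumping lemma, so L is not regular.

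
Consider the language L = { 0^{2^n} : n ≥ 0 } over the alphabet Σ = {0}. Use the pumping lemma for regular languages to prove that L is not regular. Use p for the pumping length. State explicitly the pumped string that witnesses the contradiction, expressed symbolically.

0^{2^p+k}

Assume L is regular; let p be its pumping constant.
Take w = 0^{2^p} ∈ L with |w| = 2^p ≥ p.
Write w = xyz as guaranteed by the lemma, with |xy| ≤ p and |y| > 0.
Then y = 0^k for some k with 1 ≤ k ≤ p.
Pump with i = 2: xy^2z = 0^{2^p+k}. Since 1 ≤ k ≤ p < 2^p, we have 2^p < 2^p+k < 2^{p+1}, so 2^p+k is not a power of 2. So xy^2z ∉ L.
Contradiction. Therefore L is not regular.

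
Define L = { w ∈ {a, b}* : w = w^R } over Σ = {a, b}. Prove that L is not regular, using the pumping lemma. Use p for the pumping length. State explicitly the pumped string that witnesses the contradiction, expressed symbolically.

a^{p+k} b a^p

Assume L is regular. Let p be the pumping length given by the pumping lemma.
Take w = a^p b a^p, a palindrome of length 2p+1 ≥ p.
By the pumping lemma, w = xyz with |xy| ≤ p and |y| ≥ 1.
Because |xy| ≤ p and w begins with p copies of a, we have y = a^k with 1 ≤ k ≤ p.
Pump with i = 2: xy^2z = a^{p+k} b a^p. Its reverse is a^p b a^{p+k}, which differs from xy^2z since k ≥ 1. So xy^2z is not a palindrome and xy^2z ∉ L.
This contradicts the pumping lemma, so L is not regular.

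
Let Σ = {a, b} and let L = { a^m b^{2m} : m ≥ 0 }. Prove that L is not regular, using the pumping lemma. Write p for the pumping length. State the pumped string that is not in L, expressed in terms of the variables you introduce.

a^{p+k} b^{2p}

Assume L is regular. Let p be the pumping length given by the pumping lemma.
Take w = a^p b^{2p}. Then w ∈ L and |w| = 3p ≥ p.
Write w = xyz as guaranteed by the lemma, with |xy| ≤ p and |y| ≥ 1.
Since the first p symbols of w are all a's and |xy| ≤ p, y lies entirely in the leading a-block: y = a^k for some k with 1 ≤ k ≤ p.
Pump with i = 2: xy^2z = a^{p+k} b^{2p}. For this to lie in L we would need 2p = 2(p+k), which forces k = 0. But k ≥ 1, so xy^2z ∉ L.
Contradiction. Therefore L is not regular.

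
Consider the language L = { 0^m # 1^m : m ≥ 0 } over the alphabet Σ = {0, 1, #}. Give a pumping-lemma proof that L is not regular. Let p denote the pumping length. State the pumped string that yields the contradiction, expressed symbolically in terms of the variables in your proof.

0^{p+k} # 1^p

Toward a contradiction, assume L is regular with pumping length p.
Take w = 0^p # 1^p ∈ L with |w| = 2p+1 ≥ p.
The pumping lemma gives a decomposition w = xyz where |xy| ≤ p and |y| > 0.
Because |xy| ≤ p and w begins with p copies of 0, we have y = 0^k with 1 ≤ k ≤ p.
Pump with i = 2: xy^2z = 0^{p+k} # 1^p, which would require p+k = p. But k ≥ 1, so xy^2z ∉ L.
Contradiction. Therefore L is not regular.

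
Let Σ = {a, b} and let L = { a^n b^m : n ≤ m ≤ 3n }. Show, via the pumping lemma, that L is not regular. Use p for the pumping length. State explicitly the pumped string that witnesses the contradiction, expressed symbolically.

Assume L is regular. Let p be the pumping length given by the pumping lemma.
Take w = a^p b^p ∈ L (since p ≤ p ≤ 3p), with |w| = 2p ≥ p.
By the pumping lemma, w = xyz with |xy| ≤ p and |y| ≥ 1.
Because |xy| ≤ p and w begins with p copies of a, we have y = a^k with 1 ≤ k ≤ p.
Pump with i = 2: xy^2z = a^{p+k} b^p. Now n = p+k > p = m, so the condition n ≤ m fails. Thus xy^2z ∉ L.
This contradicts the pumping lemma, so L is not regular.

a^{p+k} b^p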